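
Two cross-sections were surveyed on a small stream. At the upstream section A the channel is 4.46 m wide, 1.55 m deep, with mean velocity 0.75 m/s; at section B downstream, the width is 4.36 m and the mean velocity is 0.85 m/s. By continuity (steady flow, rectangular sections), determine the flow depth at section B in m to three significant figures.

1.40 m

Q = A₁V₁ = (4.46×1.55) × 0.75 = 5.185 m³/s
d₂ = Q/(b₂ V₂) = 5.185/(4.36×0.85) = 1.399 m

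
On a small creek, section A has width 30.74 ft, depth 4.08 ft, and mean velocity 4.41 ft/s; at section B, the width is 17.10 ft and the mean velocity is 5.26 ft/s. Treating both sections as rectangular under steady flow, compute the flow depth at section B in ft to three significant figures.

6.15 ft

Q = A₁V₁ = (30.74×4.08) × 4.41 = 553.1 ft³/s
d₂ = Q/(b₂ V₂) = 553.1/(17.10×5.26) = 6.149 ft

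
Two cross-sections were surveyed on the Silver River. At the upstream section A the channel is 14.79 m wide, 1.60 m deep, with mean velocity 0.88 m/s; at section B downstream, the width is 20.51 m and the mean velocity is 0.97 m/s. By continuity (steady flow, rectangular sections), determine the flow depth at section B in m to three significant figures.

1.05 m

Q = A₁V₁ = (14.79×1.60) × 0.88 = 20.82 m³/s
d₂ = Q/(b₂ V₂) = 20.82/(20.51×0.97) = 1.047 m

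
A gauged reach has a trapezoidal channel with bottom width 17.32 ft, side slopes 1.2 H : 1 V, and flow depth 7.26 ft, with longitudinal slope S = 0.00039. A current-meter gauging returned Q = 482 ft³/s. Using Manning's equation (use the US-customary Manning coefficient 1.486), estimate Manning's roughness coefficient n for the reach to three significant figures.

0.0324

A = (b + z·y)·y = (17.32 + 1.2×7.26)×7.26 = 189.0 ft²
P = b + 2y√(1+z²) = 17.32 + 2×7.26×√(1+1.2²) = 40.00 ft
R = A/P = 189.0/40.00 = 4.725 ft
n = (1.486/Q)·A·R^(2/3)·S^(1/2) = (1.486/482) × 189.0 × 2.816 × 0.01975 = 0.03240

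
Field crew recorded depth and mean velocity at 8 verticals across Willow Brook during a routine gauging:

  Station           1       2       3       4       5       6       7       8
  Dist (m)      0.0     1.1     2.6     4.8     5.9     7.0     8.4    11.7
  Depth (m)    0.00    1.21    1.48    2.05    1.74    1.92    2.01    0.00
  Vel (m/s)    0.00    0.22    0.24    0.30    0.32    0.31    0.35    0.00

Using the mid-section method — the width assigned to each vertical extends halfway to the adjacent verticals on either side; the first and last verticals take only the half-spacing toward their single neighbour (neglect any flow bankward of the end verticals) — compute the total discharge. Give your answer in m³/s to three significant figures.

w_2 = (2.6 − 0.0)/2 = 1.3 m; q_2 = 0.22 × 1.21 × 1.3 = 0.3461 m³/s
w_3 = (4.8 − 1.1)/2 = 1.85 m; q_3 = 0.24 × 1.48 × 1.85 = 0.6571 m³/s
w_4 = (5.9 − 2.6)/2 = 1.65 m; q_4 = 0.30 × 2.05 × 1.65 = 1.015 m³/s
w_5 = (7.0 − 4.8)/2 = 1.1 m; q_5 = 0.32 × 1.74 × 1.1 = 0.6125 m³/s
w_6 = (8.4 − 5.9)/2 = 1.25 m; q_6 = 0.31 × 1.92 × 1.25 = 0.7440 m³/s
w_7 = (11.7 − 7.0)/2 = 2.35 m; q_7 = 0.35 × 2.01 × 2.35 = 1.653 m³/s
Stations 1, 8 contribute zero (depth or velocity is 0).
Q = Σ qᵢ = 5.028 m³/s

5.03 m³/s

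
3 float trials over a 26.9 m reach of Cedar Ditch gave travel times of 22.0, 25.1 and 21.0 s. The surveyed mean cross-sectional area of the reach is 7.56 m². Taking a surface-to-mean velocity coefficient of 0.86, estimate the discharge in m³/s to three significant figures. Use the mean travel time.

t̄ = (22.0 + 25.1 + 21.0) / 3 = 22.7 s
v_surface = L / t̄ = 26.9 / 22.7 = 1.185 m/s
v_mean = 0.86 × 1.185 = 1.019 m/s
Q = A × v_mean = 7.56 × 1.019 = 7.705 m³/s

7.70 m³/s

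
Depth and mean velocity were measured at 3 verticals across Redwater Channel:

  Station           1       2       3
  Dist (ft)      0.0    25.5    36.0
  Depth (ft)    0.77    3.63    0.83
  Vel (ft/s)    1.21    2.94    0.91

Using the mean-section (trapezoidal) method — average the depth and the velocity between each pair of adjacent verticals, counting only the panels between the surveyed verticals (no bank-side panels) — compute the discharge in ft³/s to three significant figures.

Panel 1-2: Δb = 25.5 ft, d̄ = (0.77+3.63)/2 = 2.2, v̄ = (1.21+2.94)/2 = 2.075 → q = 25.5×2.2×2.075 = 116.4 ft³/s
Panel 2-3: Δb = 10.5 ft, d̄ = (3.63+0.83)/2 = 2.23, v̄ = (2.94+0.91)/2 = 1.925 → q = 10.5×2.23×1.925 = 45.07 ft³/s
Q = Σ q = 161.5 ft³/s

161 ft³/s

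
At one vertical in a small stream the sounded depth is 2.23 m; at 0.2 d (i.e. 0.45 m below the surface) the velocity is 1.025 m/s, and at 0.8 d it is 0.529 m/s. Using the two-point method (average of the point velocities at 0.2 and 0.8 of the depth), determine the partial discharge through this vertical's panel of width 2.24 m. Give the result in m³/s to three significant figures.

v̄ = (1.025 + 0.529) / 2 = 0.7770 m/s
q = v̄ × d × w = 0.7770 × 2.23 × 2.24 = 3.881 m³/s

3.88 m³/s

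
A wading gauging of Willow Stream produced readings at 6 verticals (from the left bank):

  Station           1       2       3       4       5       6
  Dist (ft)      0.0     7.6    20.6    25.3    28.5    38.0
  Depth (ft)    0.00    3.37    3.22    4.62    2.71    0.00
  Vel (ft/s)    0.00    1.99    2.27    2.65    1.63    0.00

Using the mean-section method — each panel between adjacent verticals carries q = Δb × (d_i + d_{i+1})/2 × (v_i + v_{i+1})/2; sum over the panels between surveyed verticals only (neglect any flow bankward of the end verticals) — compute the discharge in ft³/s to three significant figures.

Panel 1-2: Δb = 7.6 ft, d̄ = (0.00+3.37)/2 = 1.685, v̄ = (0.00+1.99)/2 = 0.995 → q = 7.6×1.685×0.995 = 12.74 ft³/s
Panel 2-3: Δb = 13 ft, d̄ = (3.37+3.22)/2 = 3.295, v̄ = (1.99+2.27)/2 = 2.13 → q = 13×3.295×2.13 = 91.24 ft³/s
Panel 3-4: Δb = 4.7 ft, d̄ = (3.22+4.62)/2 = 3.92, v̄ = (2.27+2.65)/2 = 2.46 → q = 4.7×3.92×2.46 = 45.32 ft³/s
Panel 4-5: Δb = 3.2 ft, d̄ = (4.62+2.71)/2 = 3.665, v̄ = (2.65+1.63)/2 = 2.14 → q = 3.2×3.665×2.14 = 25.10 ft³/s
Panel 5-6: Δb = 9.5 ft, d̄ = (2.71+0.00)/2 = 1.355, v̄ = (1.63+0.00)/2 = 0.815 → q = 9.5×1.355×0.815 = 10.49 ft³/s
Q = Σ q = 184.9 ft³/s

185 ft³/s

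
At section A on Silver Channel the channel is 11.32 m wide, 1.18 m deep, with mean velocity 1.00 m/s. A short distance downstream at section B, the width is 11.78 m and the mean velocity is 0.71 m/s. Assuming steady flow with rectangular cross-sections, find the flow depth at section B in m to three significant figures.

1.60 m

Q = A₁V₁ = (11.32×1.18) × 1.00 = 13.36 m³/s
d₂ = Q/(b₂ V₂) = 13.36/(11.78×0.71) = 1.597 m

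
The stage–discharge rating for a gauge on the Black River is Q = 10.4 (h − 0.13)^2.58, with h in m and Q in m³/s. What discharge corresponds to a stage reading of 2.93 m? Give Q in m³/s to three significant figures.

Q = 10.4 × (2.93 − 0.13)^2.58 = 10.4 × 2.8^2.58 = 148.1 m³/s

148 m³/s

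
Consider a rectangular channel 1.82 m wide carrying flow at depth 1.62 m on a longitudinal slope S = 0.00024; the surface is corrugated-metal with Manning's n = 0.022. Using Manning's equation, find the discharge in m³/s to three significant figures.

1.45 m³/s

A = b·y = 1.82 × 1.62 = 2.948 m²
P = b + 2y = 1.82 + 2×1.62 = 5.060 m
R = A/P = 2.948/5.060 = 0.5827 m
Q = (1/n)·A·R^(2/3)·S^(1/2) = (1/0.022) × 2.948 × 0.5827^(2/3) × 0.00024^(1/2) = 1.448 m³/s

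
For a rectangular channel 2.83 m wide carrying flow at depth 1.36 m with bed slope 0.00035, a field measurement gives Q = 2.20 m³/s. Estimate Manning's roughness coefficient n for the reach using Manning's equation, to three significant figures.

0.0256

A = b·y = 2.83 × 1.36 = 3.849 m²
P = b + 2y = 2.83 + 2×1.36 = 5.550 m
R = A/P = 3.849/5.550 = 0.6935 m
n = (1/Q)·A·R^(2/3)·S^(1/2) = (1/2.20) × 3.849 × 0.7835 × 0.01871 = 0.02564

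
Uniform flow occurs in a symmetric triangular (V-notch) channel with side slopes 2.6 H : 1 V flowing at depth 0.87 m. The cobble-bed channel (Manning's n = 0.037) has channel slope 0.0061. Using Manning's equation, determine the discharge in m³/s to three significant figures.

2.28 m³/s

A = z·y² = 2.6×0.87² = 1.968 m²
P = 2y√(1+z²) = 2×0.87×√(1+2.6²) = 4.847 m
R = A/P = 1.968/4.847 = 0.4060 m
Q = (1/n)·A·R^(2/3)·S^(1/2) = (1/0.037) × 1.968 × 0.4060^(2/3) × 0.0061^(1/2) = 2.278 m³/s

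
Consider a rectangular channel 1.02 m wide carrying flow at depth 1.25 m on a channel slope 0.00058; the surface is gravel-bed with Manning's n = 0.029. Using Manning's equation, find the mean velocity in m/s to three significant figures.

0.422 m/s

A = b·y = 1.02 × 1.25 = 1.275 m²
P = b + 2y = 1.02 + 2×1.25 = 3.520 m
R = A/P = 1.275/3.520 = 0.3622 m
Q = (1/n)·A·R^(2/3)·S^(1/2) = (1/0.029) × 1.275 × 0.3622^(2/3) × 0.00058^(1/2) = 0.5380 m³/s
V = Q/A = 0.5380/1.275 = 0.4220 m/s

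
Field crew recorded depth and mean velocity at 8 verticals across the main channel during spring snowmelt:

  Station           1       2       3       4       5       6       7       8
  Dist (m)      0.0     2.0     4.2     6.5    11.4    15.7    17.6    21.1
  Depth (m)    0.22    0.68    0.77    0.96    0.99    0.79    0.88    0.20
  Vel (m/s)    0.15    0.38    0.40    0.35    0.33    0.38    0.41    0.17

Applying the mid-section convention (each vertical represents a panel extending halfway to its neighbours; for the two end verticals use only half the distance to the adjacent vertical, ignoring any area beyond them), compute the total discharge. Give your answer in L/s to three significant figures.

5950 L/s

w_1 = (2.0 − 0.0)/2 = 1 m; q_1 = 0.15 × 0.22 × 1 = 0.03300 m³/s
w_2 = (4.2 − 0.0)/2 = 2.1 m; q_2 = 0.38 × 0.68 × 2.1 = 0.5426 m³/s
w_3 = (6.5 − 2.0)/2 = 2.25 m; q_3 = 0.40 × 0.77 × 2.25 = 0.6930 m³/s
w_4 = (11.4 − 4.2)/2 = 3.6 m; q_4 = 0.35 × 0.96 × 3.6 = 1.210 m³/s
w_5 = (15.7 − 6.5)/2 = 4.6 m; q_5 = 0.33 × 0.99 × 4.6 = 1.503 m³/s
w_6 = (17.6 − 11.4)/2 = 3.1 m; q_6 = 0.38 × 0.79 × 3.1 = 0.9306 m³/s
w_7 = (21.1 − 15.7)/2 = 2.7 m; q_7 = 0.41 × 0.88 × 2.7 = 0.9742 m³/s
w_8 = (21.1 − 17.6)/2 = 1.75 m; q_8 = 0.17 × 0.20 × 1.75 = 0.05950 m³/s
Q = Σ qᵢ = 5.945 m³/s
= 5.945 × 1000 = 5945 L/s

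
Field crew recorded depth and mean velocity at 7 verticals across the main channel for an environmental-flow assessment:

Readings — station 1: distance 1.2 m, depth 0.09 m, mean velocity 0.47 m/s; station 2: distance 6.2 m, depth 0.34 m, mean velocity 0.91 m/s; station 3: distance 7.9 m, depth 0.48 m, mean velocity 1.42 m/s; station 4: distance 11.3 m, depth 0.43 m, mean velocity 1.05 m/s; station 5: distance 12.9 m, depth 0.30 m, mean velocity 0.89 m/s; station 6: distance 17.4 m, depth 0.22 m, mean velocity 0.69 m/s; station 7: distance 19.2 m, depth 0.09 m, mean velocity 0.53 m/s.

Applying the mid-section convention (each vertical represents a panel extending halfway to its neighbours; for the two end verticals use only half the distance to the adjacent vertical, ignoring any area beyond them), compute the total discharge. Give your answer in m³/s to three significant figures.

5.34 m³/s

w_1 = (6.2 − 1.2)/2 = 2.5 m; q_1 = 0.47 × 0.09 × 2.5 = 0.1058 m³/s
w_2 = (7.9 − 1.2)/2 = 3.35 m; q_2 = 0.91 × 0.34 × 3.35 = 1.036 m³/s
w_3 = (11.3 − 6.2)/2 = 2.55 m; q_3 = 1.42 × 0.48 × 2.55 = 1.738 m³/s
w_4 = (12.9 − 7.9)/2 = 2.5 m; q_4 = 1.05 × 0.43 × 2.5 = 1.129 m³/s
w_5 = (17.4 − 11.3)/2 = 3.05 m; q_5 = 0.89 × 0.30 × 3.05 = 0.8144 m³/s
w_6 = (19.2 − 12.9)/2 = 3.15 m; q_6 = 0.69 × 0.22 × 3.15 = 0.4782 m³/s
w_7 = (19.2 − 17.4)/2 = 0.9 m; q_7 = 0.53 × 0.09 × 0.9 = 0.04293 m³/s
Q = Σ qᵢ = 5.345 m³/s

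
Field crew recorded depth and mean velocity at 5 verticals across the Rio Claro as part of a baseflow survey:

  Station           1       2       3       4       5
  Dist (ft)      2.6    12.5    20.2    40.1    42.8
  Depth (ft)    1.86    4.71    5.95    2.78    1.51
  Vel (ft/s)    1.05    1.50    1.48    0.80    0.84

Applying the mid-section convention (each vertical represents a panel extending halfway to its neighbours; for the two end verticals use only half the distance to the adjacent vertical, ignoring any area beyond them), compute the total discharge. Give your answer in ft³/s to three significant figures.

220 ft³/s

w_1 = (12.5 − 2.6)/2 = 4.95 ft; q_1 = 1.05 × 1.86 × 4.95 = 9.667 ft³/s
w_2 = (20.2 − 2.6)/2 = 8.8 ft; q_2 = 1.50 × 4.71 × 8.8 = 62.17 ft³/s
w_3 = (40.1 − 12.5)/2 = 13.8 ft; q_3 = 1.48 × 5.95 × 13.8 = 121.5 ft³/s
w_4 = (42.8 − 20.2)/2 = 11.3 ft; q_4 = 0.80 × 2.78 × 11.3 = 25.13 ft³/s
w_5 = (42.8 − 40.1)/2 = 1.35 ft; q_5 = 0.84 × 1.51 × 1.35 = 1.712 ft³/s
Q = Σ qᵢ = 220.2 ft³/s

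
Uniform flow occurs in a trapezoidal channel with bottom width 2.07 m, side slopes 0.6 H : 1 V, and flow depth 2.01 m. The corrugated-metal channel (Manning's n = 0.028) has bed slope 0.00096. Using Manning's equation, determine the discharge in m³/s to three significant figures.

A = (b + z·y)·y = (2.07 + 0.6×2.01)×2.01 = 6.585 m²
P = b + 2y√(1+z²) = 2.07 + 2×2.01×√(1+0.6²) = 6.758 m
R = A/P = 6.585/6.758 = 0.9744 m
Q = (1/n)·A·R^(2/3)·S^(1/2) = (1/0.028) × 6.585 × 0.9744^(2/3) × 0.00096^(1/2) = 7.161 m³/s

7.16 m³/s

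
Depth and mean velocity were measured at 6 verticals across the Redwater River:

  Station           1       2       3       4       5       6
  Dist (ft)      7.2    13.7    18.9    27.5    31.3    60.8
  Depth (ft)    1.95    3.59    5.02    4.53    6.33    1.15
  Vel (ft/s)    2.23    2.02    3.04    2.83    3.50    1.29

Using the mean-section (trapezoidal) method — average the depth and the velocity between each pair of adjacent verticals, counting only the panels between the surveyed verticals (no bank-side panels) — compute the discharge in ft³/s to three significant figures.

Panel 1-2: Δb = 6.5 ft, d̄ = (1.95+3.59)/2 = 2.77, v̄ = (2.23+2.02)/2 = 2.125 → q = 6.5×2.77×2.125 = 38.26 ft³/s
Panel 2-3: Δb = 5.2 ft, d̄ = (3.59+5.02)/2 = 4.305, v̄ = (2.02+3.04)/2 = 2.53 → q = 5.2×4.305×2.53 = 56.64 ft³/s
Panel 3-4: Δb = 8.6 ft, d̄ = (5.02+4.53)/2 = 4.775, v̄ = (3.04+2.83)/2 = 2.935 → q = 8.6×4.775×2.935 = 120.5 ft³/s
Panel 4-5: Δb = 3.8 ft, d̄ = (4.53+6.33)/2 = 5.43, v̄ = (2.83+3.50)/2 = 3.165 → q = 3.8×5.43×3.165 = 65.31 ft³/s
Panel 5-6: Δb = 29.5 ft, d̄ = (6.33+1.15)/2 = 3.74, v̄ = (3.50+1.29)/2 = 2.395 → q = 29.5×3.74×2.395 = 264.2 ft³/s
Q = Σ q = 545.0 ft³/s

545 ft³/s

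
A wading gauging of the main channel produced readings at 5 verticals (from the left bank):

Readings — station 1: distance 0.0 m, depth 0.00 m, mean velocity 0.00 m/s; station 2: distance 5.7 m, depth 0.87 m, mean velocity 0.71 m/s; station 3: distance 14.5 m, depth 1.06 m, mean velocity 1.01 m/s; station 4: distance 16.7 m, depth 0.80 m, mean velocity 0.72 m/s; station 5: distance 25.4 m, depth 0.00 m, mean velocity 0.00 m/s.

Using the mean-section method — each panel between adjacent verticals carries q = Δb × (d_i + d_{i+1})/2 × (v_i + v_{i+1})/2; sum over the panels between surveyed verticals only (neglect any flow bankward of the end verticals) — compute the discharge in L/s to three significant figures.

Panel 1-2: Δb = 5.7 m, d̄ = (0.00+0.87)/2 = 0.435, v̄ = (0.00+0.71)/2 = 0.355 → q = 5.7×0.435×0.355 = 0.8802 m³/s
Panel 2-3: Δb = 8.8 m, d̄ = (0.87+1.06)/2 = 0.965, v̄ = (0.71+1.01)/2 = 0.86 → q = 8.8×0.965×0.86 = 7.303 m³/s
Panel 3-4: Δb = 2.2 m, d̄ = (1.06+0.80)/2 = 0.93, v̄ = (1.01+0.72)/2 = 0.865 → q = 2.2×0.93×0.865 = 1.770 m³/s
Panel 4-5: Δb = 8.7 m, d̄ = (0.80+0.00)/2 = 0.4, v̄ = (0.72+0.00)/2 = 0.36 → q = 8.7×0.4×0.36 = 1.253 m³/s
Q = Σ q = 11.21 m³/s
= 11.21 × 1000 = 11210 L/s

11200 L/s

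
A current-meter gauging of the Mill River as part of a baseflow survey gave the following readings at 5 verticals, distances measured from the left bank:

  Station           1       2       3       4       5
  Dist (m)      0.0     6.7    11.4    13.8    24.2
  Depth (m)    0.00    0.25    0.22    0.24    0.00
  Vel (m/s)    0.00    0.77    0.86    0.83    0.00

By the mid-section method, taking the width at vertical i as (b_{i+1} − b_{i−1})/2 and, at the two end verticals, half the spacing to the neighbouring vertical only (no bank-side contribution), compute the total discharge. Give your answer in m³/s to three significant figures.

3.04 m³/s

w_2 = (11.4 − 0.0)/2 = 5.7 m; q_2 = 0.77 × 0.25 × 5.7 = 1.097 m³/s
w_3 = (13.8 − 6.7)/2 = 3.55 m; q_3 = 0.86 × 0.22 × 3.55 = 0.6717 m³/s
w_4 = (24.2 − 11.4)/2 = 6.4 m; q_4 = 0.83 × 0.24 × 6.4 = 1.275 m³/s
Stations 1, 5 contribute zero (depth or velocity is 0).
Q = Σ qᵢ = 3.044 m³/s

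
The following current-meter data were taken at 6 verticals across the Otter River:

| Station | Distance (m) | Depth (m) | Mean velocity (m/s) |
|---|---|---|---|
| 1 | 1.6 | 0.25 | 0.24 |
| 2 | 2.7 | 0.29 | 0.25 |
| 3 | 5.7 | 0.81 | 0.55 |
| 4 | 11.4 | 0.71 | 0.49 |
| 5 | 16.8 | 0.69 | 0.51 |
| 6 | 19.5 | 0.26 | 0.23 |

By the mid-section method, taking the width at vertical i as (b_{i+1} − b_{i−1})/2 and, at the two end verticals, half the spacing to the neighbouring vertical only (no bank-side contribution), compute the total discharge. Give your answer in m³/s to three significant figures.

5.56 m³/s

w_1 = (2.7 − 1.6)/2 = 0.55 m; q_1 = 0.24 × 0.25 × 0.55 = 0.03300 m³/s
w_2 = (5.7 − 1.6)/2 = 2.05 m; q_2 = 0.25 × 0.29 × 2.05 = 0.1486 m³/s
w_3 = (11.4 − 2.7)/2 = 4.35 m; q_3 = 0.55 × 0.81 × 4.35 = 1.938 m³/s
w_4 = (16.8 − 5.7)/2 = 5.55 m; q_4 = 0.49 × 0.71 × 5.55 = 1.931 m³/s
w_5 = (19.5 − 11.4)/2 = 4.05 m; q_5 = 0.51 × 0.69 × 4.05 = 1.425 m³/s
w_6 = (19.5 − 16.8)/2 = 1.35 m; q_6 = 0.23 × 0.26 × 1.35 = 0.08073 m³/s
Q = Σ qᵢ = 5.556 m³/s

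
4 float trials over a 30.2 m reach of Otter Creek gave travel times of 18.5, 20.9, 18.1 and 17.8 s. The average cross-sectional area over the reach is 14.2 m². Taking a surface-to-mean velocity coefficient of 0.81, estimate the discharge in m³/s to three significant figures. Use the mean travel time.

18.5 m³/s

t̄ = (18.5 + 20.9 + 18.1 + 17.8) / 4 = 18.825 s
v_surface = L / t̄ = 30.2 / 18.825 = 1.604 m/s
v_mean = 0.81 × 1.604 = 1.299 m/s
Q = A × v_mean = 14.2 × 1.299 = 18.45 m³/s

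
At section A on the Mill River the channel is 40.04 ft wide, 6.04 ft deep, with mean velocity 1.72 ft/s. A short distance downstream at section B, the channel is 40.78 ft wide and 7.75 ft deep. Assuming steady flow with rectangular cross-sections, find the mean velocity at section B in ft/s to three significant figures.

1.32 ft/s

Q = A₁V₁ = (40.04×6.04) × 1.72 = 416.0 ft³/s
A₂ = 40.78 × 7.75 = 316.0 ft²
V₂ = Q/A₂ = 416.0/316.0 = 1.316 ft/s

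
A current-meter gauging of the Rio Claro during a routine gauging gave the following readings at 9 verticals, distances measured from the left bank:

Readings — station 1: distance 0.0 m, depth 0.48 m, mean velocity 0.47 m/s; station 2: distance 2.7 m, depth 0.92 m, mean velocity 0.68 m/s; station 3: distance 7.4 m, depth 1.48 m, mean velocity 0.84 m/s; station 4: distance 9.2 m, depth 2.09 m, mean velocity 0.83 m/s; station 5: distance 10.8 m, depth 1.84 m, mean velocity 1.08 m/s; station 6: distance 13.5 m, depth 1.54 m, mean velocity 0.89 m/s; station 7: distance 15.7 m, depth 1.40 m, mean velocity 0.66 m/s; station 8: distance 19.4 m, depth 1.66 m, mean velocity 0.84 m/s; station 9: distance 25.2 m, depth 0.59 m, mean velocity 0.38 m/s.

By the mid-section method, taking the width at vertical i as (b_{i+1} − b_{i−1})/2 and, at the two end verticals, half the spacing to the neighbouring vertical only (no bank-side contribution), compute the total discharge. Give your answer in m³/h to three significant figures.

98100 m³/h

w_1 = (2.7 − 0.0)/2 = 1.35 m; q_1 = 0.47 × 0.48 × 1.35 = 0.3046 m³/s
w_2 = (7.4 − 0.0)/2 = 3.7 m; q_2 = 0.68 × 0.92 × 3.7 = 2.315 m³/s
w_3 = (9.2 − 2.7)/2 = 3.25 m; q_3 = 0.84 × 1.48 × 3.25 = 4.040 m³/s
w_4 = (10.8 − 7.4)/2 = 1.7 m; q_4 = 0.83 × 2.09 × 1.7 = 2.949 m³/s
w_5 = (13.5 − 9.2)/2 = 2.15 m; q_5 = 1.08 × 1.84 × 2.15 = 4.272 m³/s
w_6 = (15.7 − 10.8)/2 = 2.45 m; q_6 = 0.89 × 1.54 × 2.45 = 3.358 m³/s
w_7 = (19.4 − 13.5)/2 = 2.95 m; q_7 = 0.66 × 1.40 × 2.95 = 2.726 m³/s
w_8 = (25.2 − 15.7)/2 = 4.75 m; q_8 = 0.84 × 1.66 × 4.75 = 6.623 m³/s
w_9 = (25.2 − 19.4)/2 = 2.9 m; q_9 = 0.38 × 0.59 × 2.9 = 0.6502 m³/s
Q = Σ qᵢ = 27.24 m³/s
= 27.24 × 3600 = 98060 m³/h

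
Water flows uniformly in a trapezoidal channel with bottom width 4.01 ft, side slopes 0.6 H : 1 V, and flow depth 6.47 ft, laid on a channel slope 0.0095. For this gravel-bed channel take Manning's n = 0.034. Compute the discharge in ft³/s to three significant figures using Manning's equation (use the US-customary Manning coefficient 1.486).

419 ft³/s

A = (b + z·y)·y = (4.01 + 0.6×6.47)×6.47 = 51.06 ft²
P = b + 2y√(1+z²) = 4.01 + 2×6.47×√(1+0.6²) = 19.10 ft
R = A/P = 51.06/19.10 = 2.673 ft
Q = (1.486/n)·A·R^(2/3)·S^(1/2) = (1.486/0.034) × 51.06 × 2.673^(2/3) × 0.0095^(1/2) = 419.0 ft³/s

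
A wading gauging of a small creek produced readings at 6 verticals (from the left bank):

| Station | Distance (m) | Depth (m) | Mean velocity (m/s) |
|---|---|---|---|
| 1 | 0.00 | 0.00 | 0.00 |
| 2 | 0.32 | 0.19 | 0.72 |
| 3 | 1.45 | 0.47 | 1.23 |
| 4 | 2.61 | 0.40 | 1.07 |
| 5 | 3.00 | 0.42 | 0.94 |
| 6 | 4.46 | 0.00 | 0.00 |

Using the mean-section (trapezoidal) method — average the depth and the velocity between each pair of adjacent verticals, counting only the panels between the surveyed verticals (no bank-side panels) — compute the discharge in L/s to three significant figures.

Panel 1-2: Δb = 0.32 m, d̄ = (0.00+0.19)/2 = 0.095, v̄ = (0.00+0.72)/2 = 0.36 → q = 0.32×0.095×0.36 = 0.01094 m³/s
Panel 2-3: Δb = 1.13 m, d̄ = (0.19+0.47)/2 = 0.33, v̄ = (0.72+1.23)/2 = 0.975 → q = 1.13×0.33×0.975 = 0.3636 m³/s
Panel 3-4: Δb = 1.16 m, d̄ = (0.47+0.40)/2 = 0.435, v̄ = (1.23+1.07)/2 = 1.15 → q = 1.16×0.435×1.15 = 0.5803 m³/s
Panel 4-5: Δb = 0.39 m, d̄ = (0.40+0.42)/2 = 0.41, v̄ = (1.07+0.94)/2 = 1.005 → q = 0.39×0.41×1.005 = 0.1607 m³/s
Panel 5-6: Δb = 1.46 m, d̄ = (0.42+0.00)/2 = 0.21, v̄ = (0.94+0.00)/2 = 0.47 → q = 1.46×0.21×0.47 = 0.1441 m³/s
Q = Σ q = 1.260 m³/s
= 1.260 × 1000 = 1260 L/s

1260 L/s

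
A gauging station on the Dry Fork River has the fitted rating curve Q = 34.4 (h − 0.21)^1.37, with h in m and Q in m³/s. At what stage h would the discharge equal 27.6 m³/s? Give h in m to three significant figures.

h − h₀ = (Q/C)^(1/b) = (27.6/34.4)^(1/1.37) = 0.8515 m
h = 0.21 + 0.8515 = 1.061 m

1.06 m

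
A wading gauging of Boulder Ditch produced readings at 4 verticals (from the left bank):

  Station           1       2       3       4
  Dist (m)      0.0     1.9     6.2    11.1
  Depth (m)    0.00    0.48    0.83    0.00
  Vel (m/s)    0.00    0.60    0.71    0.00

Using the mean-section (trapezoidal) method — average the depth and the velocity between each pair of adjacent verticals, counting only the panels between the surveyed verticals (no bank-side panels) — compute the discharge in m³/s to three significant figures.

2.70 m³/s

Panel 1-2: Δb = 1.9 m, d̄ = (0.00+0.48)/2 = 0.24, v̄ = (0.00+0.60)/2 = 0.3 → q = 1.9×0.24×0.3 = 0.1368 m³/s
Panel 2-3: Δb = 4.3 m, d̄ = (0.48+0.83)/2 = 0.655, v̄ = (0.60+0.71)/2 = 0.655 → q = 4.3×0.655×0.655 = 1.845 m³/s
Panel 3-4: Δb = 4.9 m, d̄ = (0.83+0.00)/2 = 0.415, v̄ = (0.71+0.00)/2 = 0.355 → q = 4.9×0.415×0.355 = 0.7219 m³/s
Q = Σ q = 2.704 m³/s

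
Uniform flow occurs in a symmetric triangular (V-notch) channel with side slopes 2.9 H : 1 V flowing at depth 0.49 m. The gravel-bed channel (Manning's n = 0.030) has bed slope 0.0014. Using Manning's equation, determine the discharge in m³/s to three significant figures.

A = z·y² = 2.9×0.49² = 0.6963 m²
P = 2y√(1+z²) = 2×0.49×√(1+2.9²) = 3.006 m
R = A/P = 0.6963/3.006 = 0.2316 m
Q = (1/n)·A·R^(2/3)·S^(1/2) = (1/0.030) × 0.6963 × 0.2316^(2/3) × 0.0014^(1/2) = 0.3275 m³/s

0.328 m³/s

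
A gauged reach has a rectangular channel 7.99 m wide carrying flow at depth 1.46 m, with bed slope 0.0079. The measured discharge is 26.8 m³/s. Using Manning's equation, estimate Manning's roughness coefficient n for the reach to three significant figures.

0.0405

A = b·y = 7.99 × 1.46 = 11.67 m²
P = b + 2y = 7.99 + 2×1.46 = 10.91 m
R = A/P = 11.67/10.91 = 1.069 m
n = (1/Q)·A·R^(2/3)·S^(1/2) = (1/26.8) × 11.67 × 1.046 × 0.08888 = 0.04045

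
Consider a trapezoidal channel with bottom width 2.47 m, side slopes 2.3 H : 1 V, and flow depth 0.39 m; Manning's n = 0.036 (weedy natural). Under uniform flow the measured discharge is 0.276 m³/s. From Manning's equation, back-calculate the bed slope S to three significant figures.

A = (b + z·y)·y = (2.47 + 2.3×0.39)×0.39 = 1.313 m²
P = b + 2y√(1+z²) = 2.47 + 2×0.39×√(1+2.3²) = 4.426 m
R = A/P = 1.313/4.426 = 0.2967 m
S = (Q·n / (1·A·R^(2/3)))² = (0.276×0.036 / (1×1.313×0.4448))² = 0.0002894

0.000289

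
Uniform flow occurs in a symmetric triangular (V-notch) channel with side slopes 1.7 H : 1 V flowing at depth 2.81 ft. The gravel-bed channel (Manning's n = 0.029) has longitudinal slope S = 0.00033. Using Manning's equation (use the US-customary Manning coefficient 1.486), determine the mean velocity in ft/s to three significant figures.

A = z·y² = 1.7×2.81² = 13.42 ft²
P = 2y√(1+z²) = 2×2.81×√(1+1.7²) = 11.08 ft
R = A/P = 13.42/11.08 = 1.211 ft
Q = (1.486/n)·A·R^(2/3)·S^(1/2) = (1.486/0.029) × 13.42 × 1.211^(2/3) × 0.00033^(1/2) = 14.20 ft³/s
V = Q/A = 14.20/13.42 = 1.058 ft/s

1.06 ft/s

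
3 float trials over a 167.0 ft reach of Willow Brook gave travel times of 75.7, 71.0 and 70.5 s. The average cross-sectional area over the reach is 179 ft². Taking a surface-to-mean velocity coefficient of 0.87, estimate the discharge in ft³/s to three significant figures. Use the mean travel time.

359 ft³/s

t̄ = (75.7 + 71.0 + 70.5) / 3 = 72.4 s
v_surface = L / t̄ = 167.0 / 72.4 = 2.307 ft/s
v_mean = 0.87 × 2.307 = 2.007 ft/s
Q = A × v_mean = 179 × 2.007 = 359.2 ft³/s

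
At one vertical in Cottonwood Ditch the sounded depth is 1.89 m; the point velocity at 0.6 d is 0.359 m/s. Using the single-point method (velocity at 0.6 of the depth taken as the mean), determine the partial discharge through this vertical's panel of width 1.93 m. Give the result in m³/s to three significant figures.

1.31 m³/s

v̄ = v₀.₆ = 0.359 m/s
q = v̄ × d × w = 0.3590 × 1.89 × 1.93 = 1.310 m³/s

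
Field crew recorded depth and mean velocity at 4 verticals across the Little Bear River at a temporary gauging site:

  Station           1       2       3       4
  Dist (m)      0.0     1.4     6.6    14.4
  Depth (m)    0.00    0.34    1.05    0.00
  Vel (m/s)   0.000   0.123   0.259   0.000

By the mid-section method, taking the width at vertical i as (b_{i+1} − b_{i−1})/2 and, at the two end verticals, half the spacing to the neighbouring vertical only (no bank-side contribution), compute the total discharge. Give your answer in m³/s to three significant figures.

w_2 = (6.6 − 0.0)/2 = 3.3 m; q_2 = 0.123 × 0.34 × 3.3 = 0.1380 m³/s
w_3 = (14.4 − 1.4)/2 = 6.5 m; q_3 = 0.259 × 1.05 × 6.5 = 1.768 m³/s
Stations 1, 4 contribute zero (depth or velocity is 0).
Q = Σ qᵢ = 1.906 m³/s

1.91 m³/s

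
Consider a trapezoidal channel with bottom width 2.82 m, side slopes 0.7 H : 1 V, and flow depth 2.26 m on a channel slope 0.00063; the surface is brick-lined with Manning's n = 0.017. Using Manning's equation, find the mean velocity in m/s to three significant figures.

A = (b + z·y)·y = (2.82 + 0.7×2.26)×2.26 = 9.949 m²
P = b + 2y√(1+z²) = 2.82 + 2×2.26×√(1+0.7²) = 8.337 m
R = A/P = 9.949/8.337 = 1.193 m
Q = (1/n)·A·R^(2/3)·S^(1/2) = (1/0.017) × 9.949 × 1.193^(2/3) × 0.00063^(1/2) = 16.52 m³/s
V = Q/A = 16.52/9.949 = 1.661 m/s

1.66 m/s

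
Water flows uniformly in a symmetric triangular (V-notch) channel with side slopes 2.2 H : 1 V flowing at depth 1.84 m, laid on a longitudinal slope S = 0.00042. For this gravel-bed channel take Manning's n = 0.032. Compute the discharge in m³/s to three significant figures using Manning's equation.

4.24 m³/s

A = z·y² = 2.2×1.84² = 7.448 m²
P = 2y√(1+z²) = 2×1.84×√(1+2.2²) = 8.893 m
R = A/P = 7.448/8.893 = 0.8375 m
Q = (1/n)·A·R^(2/3)·S^(1/2) = (1/0.032) × 7.448 × 0.8375^(2/3) × 0.00042^(1/2) = 4.238 m³/s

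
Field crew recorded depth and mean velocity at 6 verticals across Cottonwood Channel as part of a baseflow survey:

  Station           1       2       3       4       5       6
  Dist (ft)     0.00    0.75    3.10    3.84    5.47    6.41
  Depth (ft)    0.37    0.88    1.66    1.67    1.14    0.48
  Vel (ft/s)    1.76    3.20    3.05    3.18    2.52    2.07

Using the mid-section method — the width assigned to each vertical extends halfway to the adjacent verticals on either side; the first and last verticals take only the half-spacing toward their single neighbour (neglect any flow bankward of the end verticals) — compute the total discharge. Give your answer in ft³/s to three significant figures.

w_1 = (0.75 − 0.00)/2 = 0.375 ft; q_1 = 1.76 × 0.37 × 0.375 = 0.2442 ft³/s
w_2 = (3.10 − 0.00)/2 = 1.55 ft; q_2 = 3.20 × 0.88 × 1.55 = 4.365 ft³/s
w_3 = (3.84 − 0.75)/2 = 1.545 ft; q_3 = 3.05 × 1.66 × 1.545 = 7.822 ft³/s
w_4 = (5.47 − 3.10)/2 = 1.185 ft; q_4 = 3.18 × 1.67 × 1.185 = 6.293 ft³/s
w_5 = (6.41 − 3.84)/2 = 1.285 ft; q_5 = 2.52 × 1.14 × 1.285 = 3.692 ft³/s
w_6 = (6.41 − 5.47)/2 = 0.47 ft; q_6 = 2.07 × 0.48 × 0.47 = 0.4670 ft³/s
Q = Σ qᵢ = 22.88 ft³/s

22.9 ft³/s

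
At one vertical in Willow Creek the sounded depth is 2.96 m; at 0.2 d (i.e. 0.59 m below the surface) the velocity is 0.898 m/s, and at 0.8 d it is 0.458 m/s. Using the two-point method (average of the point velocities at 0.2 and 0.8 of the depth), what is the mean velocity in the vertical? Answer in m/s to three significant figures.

0.678 m/s

v̄ = (0.898 + 0.458) / 2 = 0.6780 m/s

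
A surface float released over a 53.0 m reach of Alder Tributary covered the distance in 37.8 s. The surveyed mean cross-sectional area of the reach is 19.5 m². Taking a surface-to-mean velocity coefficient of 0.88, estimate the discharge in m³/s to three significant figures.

v_surface = L / t̄ = 53.0 / 37.8 = 1.402 m/s
v_mean = 0.88 × 1.402 = 1.234 m/s
Q = A × v_mean = 19.5 × 1.234 = 24.06 m³/s

24.1 m³/s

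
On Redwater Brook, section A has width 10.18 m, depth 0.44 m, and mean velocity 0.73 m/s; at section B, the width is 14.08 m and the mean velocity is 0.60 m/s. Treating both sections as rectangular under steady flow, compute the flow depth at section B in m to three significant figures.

0.387 m

Q = A₁V₁ = (10.18×0.44) × 0.73 = 3.270 m³/s
d₂ = Q/(b₂ V₂) = 3.270/(14.08×0.60) = 0.3871 m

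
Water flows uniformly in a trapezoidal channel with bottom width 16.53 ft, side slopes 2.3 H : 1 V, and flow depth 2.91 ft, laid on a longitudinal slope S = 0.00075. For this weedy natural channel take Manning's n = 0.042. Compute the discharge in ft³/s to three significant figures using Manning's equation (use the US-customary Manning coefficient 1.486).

A = (b + z·y)·y = (16.53 + 2.3×2.91)×2.91 = 67.58 ft²
P = b + 2y√(1+z²) = 16.53 + 2×2.91×√(1+2.3²) = 31.13 ft
R = A/P = 67.58/31.13 = 2.171 ft
Q = (1.486/n)·A·R^(2/3)·S^(1/2) = (1.486/0.042) × 67.58 × 2.171^(2/3) × 0.00075^(1/2) = 109.8 ft³/s

110 ft³/s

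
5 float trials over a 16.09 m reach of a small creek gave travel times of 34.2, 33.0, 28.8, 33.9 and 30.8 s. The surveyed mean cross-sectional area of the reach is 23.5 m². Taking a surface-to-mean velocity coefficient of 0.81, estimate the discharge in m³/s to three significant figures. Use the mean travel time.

t̄ = (34.2 + 33.0 + 28.8 + 33.9 + 30.8) / 5 = 32.14 s
v_surface = L / t̄ = 16.09 / 32.14 = 0.5006 m/s
v_mean = 0.81 × 0.5006 = 0.4055 m/s
Q = A × v_mean = 23.5 × 0.4055 = 9.529 m³/s

9.53 m³/s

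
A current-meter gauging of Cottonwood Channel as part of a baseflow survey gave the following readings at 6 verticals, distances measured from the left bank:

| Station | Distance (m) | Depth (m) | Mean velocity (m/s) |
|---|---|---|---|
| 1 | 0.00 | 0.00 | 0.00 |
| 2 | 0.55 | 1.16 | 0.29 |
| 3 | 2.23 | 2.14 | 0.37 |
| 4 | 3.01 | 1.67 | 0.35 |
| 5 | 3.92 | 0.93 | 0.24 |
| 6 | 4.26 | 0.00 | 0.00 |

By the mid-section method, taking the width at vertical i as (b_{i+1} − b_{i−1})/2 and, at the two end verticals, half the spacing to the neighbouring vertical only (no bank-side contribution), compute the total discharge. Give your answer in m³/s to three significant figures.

w_2 = (2.23 − 0.00)/2 = 1.115 m; q_2 = 0.29 × 1.16 × 1.115 = 0.3751 m³/s
w_3 = (3.01 − 0.55)/2 = 1.23 m; q_3 = 0.37 × 2.14 × 1.23 = 0.9739 m³/s
w_4 = (3.92 − 2.23)/2 = 0.845 m; q_4 = 0.35 × 1.67 × 0.845 = 0.4939 m³/s
w_5 = (4.26 − 3.01)/2 = 0.625 m; q_5 = 0.24 × 0.93 × 0.625 = 0.1395 m³/s
Stations 1, 6 contribute zero (depth or velocity is 0).
Q = Σ qᵢ = 1.982 m³/s

1.98 m³/s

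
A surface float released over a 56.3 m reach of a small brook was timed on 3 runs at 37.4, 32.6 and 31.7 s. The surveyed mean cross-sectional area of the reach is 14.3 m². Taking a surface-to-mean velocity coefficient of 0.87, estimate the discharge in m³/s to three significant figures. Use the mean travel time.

20.7 m³/s

t̄ = (37.4 + 32.6 + 31.7) / 3 = 33.9 s
v_surface = L / t̄ = 56.3 / 33.9 = 1.661 m/s
v_mean = 0.87 × 1.661 = 1.445 m/s
Q = A × v_mean = 14.3 × 1.445 = 20.66 m³/s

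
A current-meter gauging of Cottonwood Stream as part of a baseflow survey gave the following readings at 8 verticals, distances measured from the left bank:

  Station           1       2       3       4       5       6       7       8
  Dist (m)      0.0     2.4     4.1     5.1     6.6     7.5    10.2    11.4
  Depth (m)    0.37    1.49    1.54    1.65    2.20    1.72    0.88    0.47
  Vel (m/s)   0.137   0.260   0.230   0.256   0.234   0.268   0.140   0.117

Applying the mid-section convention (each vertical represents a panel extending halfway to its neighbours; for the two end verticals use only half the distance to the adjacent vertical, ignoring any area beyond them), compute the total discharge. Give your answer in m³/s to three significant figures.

3.58 m³/s

w_1 = (2.4 − 0.0)/2 = 1.2 m; q_1 = 0.137 × 0.37 × 1.2 = 0.06083 m³/s
w_2 = (4.1 − 0.0)/2 = 2.05 m; q_2 = 0.260 × 1.49 × 2.05 = 0.7942 m³/s
w_3 = (5.1 − 2.4)/2 = 1.35 m; q_3 = 0.230 × 1.54 × 1.35 = 0.4782 m³/s
w_4 = (6.6 − 4.1)/2 = 1.25 m; q_4 = 0.256 × 1.65 × 1.25 = 0.5280 m³/s
w_5 = (7.5 − 5.1)/2 = 1.2 m; q_5 = 0.234 × 2.20 × 1.2 = 0.6178 m³/s
w_6 = (10.2 − 6.6)/2 = 1.8 m; q_6 = 0.268 × 1.72 × 1.8 = 0.8297 m³/s
w_7 = (11.4 − 7.5)/2 = 1.95 m; q_7 = 0.140 × 0.88 × 1.95 = 0.2402 m³/s
w_8 = (11.4 − 10.2)/2 = 0.6 m; q_8 = 0.117 × 0.47 × 0.6 = 0.03299 m³/s
Q = Σ qᵢ = 3.582 m³/s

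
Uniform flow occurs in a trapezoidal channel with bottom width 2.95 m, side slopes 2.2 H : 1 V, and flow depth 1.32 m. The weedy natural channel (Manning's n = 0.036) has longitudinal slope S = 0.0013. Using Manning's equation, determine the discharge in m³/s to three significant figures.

A = (b + z·y)·y = (2.95 + 2.2×1.32)×1.32 = 7.727 m²
P = b + 2y√(1+z²) = 2.95 + 2×1.32×√(1+2.2²) = 9.330 m
R = A/P = 7.727/9.330 = 0.8282 m
Q = (1/n)·A·R^(2/3)·S^(1/2) = (1/0.036) × 7.727 × 0.8282^(2/3) × 0.0013^(1/2) = 6.825 m³/s

6.83 m³/s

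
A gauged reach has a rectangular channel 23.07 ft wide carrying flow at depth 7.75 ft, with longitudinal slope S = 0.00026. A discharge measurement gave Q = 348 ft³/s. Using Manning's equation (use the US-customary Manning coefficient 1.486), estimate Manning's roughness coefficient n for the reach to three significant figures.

A = b·y = 23.07 × 7.75 = 178.8 ft²
P = b + 2y = 23.07 + 2×7.75 = 38.57 ft
R = A/P = 178.8/38.57 = 4.636 ft
n = (1.486/Q)·A·R^(2/3)·S^(1/2) = (1.486/348) × 178.8 × 2.780 × 0.01612 = 0.03422

0.0342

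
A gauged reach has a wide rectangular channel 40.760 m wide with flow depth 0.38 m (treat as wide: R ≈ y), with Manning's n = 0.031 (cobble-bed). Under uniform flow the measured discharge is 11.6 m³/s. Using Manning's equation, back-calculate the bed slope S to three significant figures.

0.00196

A = b·y = 40.760 × 0.38 = 15.49 m²
Wide channel: R ≈ y = 0.38 m
S = (Q·n / (1·A·R^(2/3)))² = (11.6×0.031 / (1×15.49×0.5246))² = 0.001958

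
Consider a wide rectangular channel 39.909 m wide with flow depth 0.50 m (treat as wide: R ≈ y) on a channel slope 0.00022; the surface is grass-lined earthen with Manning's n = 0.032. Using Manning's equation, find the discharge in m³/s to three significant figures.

5.83 m³/s

A = b·y = 39.909 × 0.50 = 19.95 m²
Wide channel: R ≈ y = 0.50 m
Q = (1/n)·A·R^(2/3)·S^(1/2) = (1/0.032) × 19.95 × 0.5000^(2/3) × 0.00022^(1/2) = 5.827 m³/s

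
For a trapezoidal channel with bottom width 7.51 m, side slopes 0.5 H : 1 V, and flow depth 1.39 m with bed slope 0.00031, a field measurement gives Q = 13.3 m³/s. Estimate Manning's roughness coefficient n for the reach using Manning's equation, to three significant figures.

A = (b + z·y)·y = (7.51 + 0.5×1.39)×1.39 = 11.40 m²
P = b + 2y√(1+z²) = 7.51 + 2×1.39×√(1+0.5²) = 10.62 m
R = A/P = 11.40/10.62 = 1.074 m
n = (1/Q)·A·R^(2/3)·S^(1/2) = (1/13.3) × 11.40 × 1.049 × 0.01761 = 0.01584

0.0158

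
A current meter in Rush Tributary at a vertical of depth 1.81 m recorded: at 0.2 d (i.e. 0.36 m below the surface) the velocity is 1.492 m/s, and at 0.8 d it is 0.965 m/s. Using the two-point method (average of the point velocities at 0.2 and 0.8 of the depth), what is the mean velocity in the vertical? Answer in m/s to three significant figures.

1.23 m/s

v̄ = (1.492 + 0.965) / 2 = 1.229 m/s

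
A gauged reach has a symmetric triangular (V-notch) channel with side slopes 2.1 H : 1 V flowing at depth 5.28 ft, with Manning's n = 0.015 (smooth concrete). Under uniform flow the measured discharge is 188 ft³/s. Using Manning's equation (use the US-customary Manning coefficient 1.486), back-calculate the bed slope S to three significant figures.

A = z·y² = 2.1×5.28² = 58.54 ft²
P = 2y√(1+z²) = 2×5.28×√(1+2.1²) = 24.56 ft
R = A/P = 58.54/24.56 = 2.384 ft
S = (Q·n / (1.486·A·R^(2/3)))² = (188×0.015 / (1.486×58.54×1.784))² = 0.0003300

0.000330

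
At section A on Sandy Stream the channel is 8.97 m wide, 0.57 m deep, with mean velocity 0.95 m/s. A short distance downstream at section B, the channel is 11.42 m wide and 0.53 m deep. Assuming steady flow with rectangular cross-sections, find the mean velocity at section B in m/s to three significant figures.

0.803 m/s

Q = A₁V₁ = (8.97×0.57) × 0.95 = 4.857 m³/s
A₂ = 11.42 × 0.53 = 6.053 m²
V₂ = Q/A₂ = 4.857/6.053 = 0.8025 m/s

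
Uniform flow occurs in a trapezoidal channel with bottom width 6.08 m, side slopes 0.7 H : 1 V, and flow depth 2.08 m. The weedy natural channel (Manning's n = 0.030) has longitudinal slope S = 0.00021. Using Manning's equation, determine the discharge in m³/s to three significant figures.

9.50 m³/s

A = (b + z·y)·y = (6.08 + 0.7×2.08)×2.08 = 15.67 m²
P = b + 2y√(1+z²) = 6.08 + 2×2.08×√(1+0.7²) = 11.16 m
R = A/P = 15.67/11.16 = 1.405 m
Q = (1/n)·A·R^(2/3)·S^(1/2) = (1/0.030) × 15.67 × 1.405^(2/3) × 0.00021^(1/2) = 9.497 m³/s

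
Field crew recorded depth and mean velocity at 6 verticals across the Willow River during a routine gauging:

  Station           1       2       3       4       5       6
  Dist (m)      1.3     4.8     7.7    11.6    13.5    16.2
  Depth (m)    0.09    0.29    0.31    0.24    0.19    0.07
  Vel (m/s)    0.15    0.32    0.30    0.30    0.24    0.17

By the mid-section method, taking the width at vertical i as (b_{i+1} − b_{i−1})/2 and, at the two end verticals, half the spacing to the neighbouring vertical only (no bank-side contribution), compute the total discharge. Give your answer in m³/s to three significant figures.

0.967 m³/s

w_1 = (4.8 − 1.3)/2 = 1.75 m; q_1 = 0.15 × 0.09 × 1.75 = 0.02363 m³/s
w_2 = (7.7 − 1.3)/2 = 3.2 m; q_2 = 0.32 × 0.29 × 3.2 = 0.2970 m³/s
w_3 = (11.6 − 4.8)/2 = 3.4 m; q_3 = 0.30 × 0.31 × 3.4 = 0.3162 m³/s
w_4 = (13.5 − 7.7)/2 = 2.9 m; q_4 = 0.30 × 0.24 × 2.9 = 0.2088 m³/s
w_5 = (16.2 − 11.6)/2 = 2.3 m; q_5 = 0.24 × 0.19 × 2.3 = 0.1049 m³/s
w_6 = (16.2 − 13.5)/2 = 1.35 m; q_6 = 0.17 × 0.07 × 1.35 = 0.01607 m³/s
Q = Σ qᵢ = 0.9665 m³/s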